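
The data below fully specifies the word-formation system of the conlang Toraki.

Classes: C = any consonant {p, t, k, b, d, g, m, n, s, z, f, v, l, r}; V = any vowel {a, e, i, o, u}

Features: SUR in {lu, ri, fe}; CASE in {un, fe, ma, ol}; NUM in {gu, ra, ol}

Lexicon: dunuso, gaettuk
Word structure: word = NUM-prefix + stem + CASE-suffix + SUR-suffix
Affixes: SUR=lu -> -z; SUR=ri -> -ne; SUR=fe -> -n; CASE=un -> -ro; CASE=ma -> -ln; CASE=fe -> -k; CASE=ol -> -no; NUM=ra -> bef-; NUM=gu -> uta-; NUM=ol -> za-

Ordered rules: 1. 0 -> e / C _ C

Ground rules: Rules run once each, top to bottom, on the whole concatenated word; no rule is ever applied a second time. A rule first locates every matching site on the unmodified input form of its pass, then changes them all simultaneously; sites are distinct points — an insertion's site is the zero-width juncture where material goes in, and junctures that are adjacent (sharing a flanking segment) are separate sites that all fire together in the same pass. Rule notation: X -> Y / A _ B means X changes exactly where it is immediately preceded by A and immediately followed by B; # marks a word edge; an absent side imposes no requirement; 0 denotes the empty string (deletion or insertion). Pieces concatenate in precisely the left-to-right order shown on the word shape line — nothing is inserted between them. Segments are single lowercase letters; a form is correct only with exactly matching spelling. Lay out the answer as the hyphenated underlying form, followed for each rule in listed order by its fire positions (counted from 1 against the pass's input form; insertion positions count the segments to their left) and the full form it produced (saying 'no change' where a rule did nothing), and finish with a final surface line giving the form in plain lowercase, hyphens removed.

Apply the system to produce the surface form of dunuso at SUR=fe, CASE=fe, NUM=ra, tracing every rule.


underlying: bef-dunuso-k-n
1. 0 -> e / C _ C: inserts after position(s) 3, 10: befedunusoken
surface: befedunusoken


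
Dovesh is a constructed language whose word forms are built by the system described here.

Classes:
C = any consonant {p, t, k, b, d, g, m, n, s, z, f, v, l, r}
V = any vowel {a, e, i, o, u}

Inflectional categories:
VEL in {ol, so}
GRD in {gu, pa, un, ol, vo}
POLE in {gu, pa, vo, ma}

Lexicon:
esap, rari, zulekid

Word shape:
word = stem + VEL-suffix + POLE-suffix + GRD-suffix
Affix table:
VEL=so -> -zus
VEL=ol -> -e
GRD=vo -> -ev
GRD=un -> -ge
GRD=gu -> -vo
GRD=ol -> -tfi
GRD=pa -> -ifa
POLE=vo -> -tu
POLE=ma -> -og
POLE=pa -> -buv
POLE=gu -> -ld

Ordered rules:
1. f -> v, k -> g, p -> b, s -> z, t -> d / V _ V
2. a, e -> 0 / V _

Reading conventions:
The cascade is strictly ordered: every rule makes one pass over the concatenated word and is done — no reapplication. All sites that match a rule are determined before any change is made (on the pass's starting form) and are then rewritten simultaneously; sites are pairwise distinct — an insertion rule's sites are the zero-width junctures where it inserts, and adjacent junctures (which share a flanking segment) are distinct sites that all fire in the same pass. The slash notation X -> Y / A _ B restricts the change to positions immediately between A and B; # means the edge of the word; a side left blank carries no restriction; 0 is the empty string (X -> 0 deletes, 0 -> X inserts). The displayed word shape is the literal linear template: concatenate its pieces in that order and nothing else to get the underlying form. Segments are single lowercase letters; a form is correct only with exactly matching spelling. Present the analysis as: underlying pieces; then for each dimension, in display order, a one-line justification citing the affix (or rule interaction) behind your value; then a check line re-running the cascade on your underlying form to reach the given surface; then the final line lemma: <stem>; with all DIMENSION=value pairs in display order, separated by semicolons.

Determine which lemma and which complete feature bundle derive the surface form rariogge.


underlying: rari-e-og-ge
VEL=ol - signalled by the affix -e
GRD=un - signalled by the affix -ge
POLE=ma - signalled by the affix -og
check: rarieogge -> rarieogge -> rariogge
lemma: rari; VEL=ol; GRD=un; POLE=ma


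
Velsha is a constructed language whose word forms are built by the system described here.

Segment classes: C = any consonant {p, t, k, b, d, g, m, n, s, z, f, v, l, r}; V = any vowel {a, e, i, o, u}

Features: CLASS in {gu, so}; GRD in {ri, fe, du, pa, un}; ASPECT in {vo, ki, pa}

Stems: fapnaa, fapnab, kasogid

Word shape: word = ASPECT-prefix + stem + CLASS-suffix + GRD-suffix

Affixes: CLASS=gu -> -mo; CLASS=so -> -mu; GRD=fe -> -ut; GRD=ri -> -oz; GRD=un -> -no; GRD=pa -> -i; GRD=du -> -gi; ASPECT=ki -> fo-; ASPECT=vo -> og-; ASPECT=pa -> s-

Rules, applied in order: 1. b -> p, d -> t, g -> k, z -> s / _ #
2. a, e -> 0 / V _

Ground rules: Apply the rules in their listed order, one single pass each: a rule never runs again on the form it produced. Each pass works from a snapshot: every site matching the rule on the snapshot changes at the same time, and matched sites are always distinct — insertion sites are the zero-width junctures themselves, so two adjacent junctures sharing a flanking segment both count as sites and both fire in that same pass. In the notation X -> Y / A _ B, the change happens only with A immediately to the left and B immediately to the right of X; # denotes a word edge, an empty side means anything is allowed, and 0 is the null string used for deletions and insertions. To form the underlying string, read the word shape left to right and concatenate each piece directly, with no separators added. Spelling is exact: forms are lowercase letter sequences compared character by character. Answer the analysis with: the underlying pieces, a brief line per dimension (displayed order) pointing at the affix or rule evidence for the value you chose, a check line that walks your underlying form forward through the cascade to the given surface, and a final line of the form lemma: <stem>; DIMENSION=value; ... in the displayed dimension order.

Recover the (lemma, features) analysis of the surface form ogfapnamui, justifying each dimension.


underlying: og-fapnaa-mu-i
CLASS=so - signalled by the affix -mu
GRD=pa - signalled by the affix -i
ASPECT=vo - signalled by the affix og-
check: ogfapnaamui -> ogfapnaamui -> ogfapnamui
lemma: fapnaa; CLASS=so; GRD=pa; ASPECT=vo


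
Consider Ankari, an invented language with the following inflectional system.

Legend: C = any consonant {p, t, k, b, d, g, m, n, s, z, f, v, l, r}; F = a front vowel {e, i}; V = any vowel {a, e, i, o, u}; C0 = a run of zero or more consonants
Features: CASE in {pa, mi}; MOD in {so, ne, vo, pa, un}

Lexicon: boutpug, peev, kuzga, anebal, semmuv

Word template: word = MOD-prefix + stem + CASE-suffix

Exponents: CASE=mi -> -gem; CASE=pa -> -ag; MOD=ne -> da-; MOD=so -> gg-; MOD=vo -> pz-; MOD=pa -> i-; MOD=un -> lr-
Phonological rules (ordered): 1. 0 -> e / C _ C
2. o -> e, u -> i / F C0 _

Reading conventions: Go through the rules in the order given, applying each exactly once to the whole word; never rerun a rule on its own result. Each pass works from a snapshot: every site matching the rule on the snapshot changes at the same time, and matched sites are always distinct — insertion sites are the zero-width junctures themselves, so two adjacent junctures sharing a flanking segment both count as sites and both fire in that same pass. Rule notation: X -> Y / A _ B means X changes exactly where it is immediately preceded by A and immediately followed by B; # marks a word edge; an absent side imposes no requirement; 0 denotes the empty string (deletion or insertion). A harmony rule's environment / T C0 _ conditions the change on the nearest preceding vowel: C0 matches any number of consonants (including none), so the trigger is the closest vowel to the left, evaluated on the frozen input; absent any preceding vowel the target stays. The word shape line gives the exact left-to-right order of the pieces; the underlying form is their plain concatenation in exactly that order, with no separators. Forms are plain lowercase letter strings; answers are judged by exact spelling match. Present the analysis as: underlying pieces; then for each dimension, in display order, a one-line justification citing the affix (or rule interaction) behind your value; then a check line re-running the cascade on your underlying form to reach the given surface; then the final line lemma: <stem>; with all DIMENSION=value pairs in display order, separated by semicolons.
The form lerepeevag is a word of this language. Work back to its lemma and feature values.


underlying: lr-peev-ag
CASE=pa - signalled by the affix -ag
MOD=un - signalled by the affix lr-
check: lrpeevag -> lerepeevag -> lerepeevag
lemma: peev; CASE=pa; MOD=un


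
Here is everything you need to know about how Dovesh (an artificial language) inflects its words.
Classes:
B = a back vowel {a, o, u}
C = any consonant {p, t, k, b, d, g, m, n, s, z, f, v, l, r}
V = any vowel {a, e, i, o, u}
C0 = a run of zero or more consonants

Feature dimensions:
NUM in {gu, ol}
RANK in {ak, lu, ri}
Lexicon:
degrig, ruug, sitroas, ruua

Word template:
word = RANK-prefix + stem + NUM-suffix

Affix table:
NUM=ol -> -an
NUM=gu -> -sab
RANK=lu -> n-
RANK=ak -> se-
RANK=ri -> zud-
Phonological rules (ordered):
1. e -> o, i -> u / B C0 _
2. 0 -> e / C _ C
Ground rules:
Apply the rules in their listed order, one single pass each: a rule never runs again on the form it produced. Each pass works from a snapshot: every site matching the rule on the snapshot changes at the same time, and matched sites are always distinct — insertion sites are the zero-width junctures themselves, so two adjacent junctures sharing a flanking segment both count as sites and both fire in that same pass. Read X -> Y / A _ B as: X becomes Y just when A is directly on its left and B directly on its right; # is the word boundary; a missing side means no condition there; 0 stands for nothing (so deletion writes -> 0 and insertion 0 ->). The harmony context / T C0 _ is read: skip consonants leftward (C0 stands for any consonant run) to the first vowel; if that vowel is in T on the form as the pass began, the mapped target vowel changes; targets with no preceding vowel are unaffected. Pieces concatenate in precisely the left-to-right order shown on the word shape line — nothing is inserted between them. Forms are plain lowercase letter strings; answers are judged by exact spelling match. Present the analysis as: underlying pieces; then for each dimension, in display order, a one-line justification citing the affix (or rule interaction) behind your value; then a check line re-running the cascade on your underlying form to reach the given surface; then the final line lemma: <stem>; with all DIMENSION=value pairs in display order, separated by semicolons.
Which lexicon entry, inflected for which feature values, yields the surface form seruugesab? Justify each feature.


underlying: se-ruug-sab
NUM=gu - signalled by the affix -sab
RANK=ak - signalled by the affix se-
check: seruugsab -> seruugsab -> seruugesab
lemma: ruug; NUM=gu; RANK=ak


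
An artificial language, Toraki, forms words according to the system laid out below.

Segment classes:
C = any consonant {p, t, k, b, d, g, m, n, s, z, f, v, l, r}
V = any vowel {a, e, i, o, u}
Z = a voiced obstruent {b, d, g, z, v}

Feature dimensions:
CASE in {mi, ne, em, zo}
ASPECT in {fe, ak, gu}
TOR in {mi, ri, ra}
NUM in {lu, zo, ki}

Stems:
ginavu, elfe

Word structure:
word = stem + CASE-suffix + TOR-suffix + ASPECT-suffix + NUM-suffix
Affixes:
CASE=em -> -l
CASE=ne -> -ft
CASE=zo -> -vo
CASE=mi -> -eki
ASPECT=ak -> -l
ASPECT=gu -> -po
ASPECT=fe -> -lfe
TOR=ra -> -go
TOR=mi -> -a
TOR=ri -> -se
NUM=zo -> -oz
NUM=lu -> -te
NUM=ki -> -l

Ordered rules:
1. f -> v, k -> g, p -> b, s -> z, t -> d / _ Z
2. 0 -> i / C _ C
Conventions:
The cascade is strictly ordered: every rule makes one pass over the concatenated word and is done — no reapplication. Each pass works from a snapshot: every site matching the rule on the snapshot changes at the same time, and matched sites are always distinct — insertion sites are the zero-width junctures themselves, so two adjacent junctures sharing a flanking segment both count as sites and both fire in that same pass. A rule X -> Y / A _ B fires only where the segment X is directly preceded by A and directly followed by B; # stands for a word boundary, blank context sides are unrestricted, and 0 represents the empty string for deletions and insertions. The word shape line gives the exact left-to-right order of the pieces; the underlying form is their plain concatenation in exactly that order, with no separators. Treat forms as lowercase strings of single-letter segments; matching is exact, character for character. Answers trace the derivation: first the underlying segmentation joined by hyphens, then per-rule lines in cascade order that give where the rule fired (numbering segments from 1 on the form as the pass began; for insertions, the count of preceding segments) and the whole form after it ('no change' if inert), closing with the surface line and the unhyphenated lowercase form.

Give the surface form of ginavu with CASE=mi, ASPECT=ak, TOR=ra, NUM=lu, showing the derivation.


underlying: ginavu-eki-go-l-te
1. f -> v, k -> g, p -> b, s -> z, t -> d / _ Z: no change
2. 0 -> i / C _ C: inserts after position(s) 12: ginavuekigolite
surface: ginavuekigolite


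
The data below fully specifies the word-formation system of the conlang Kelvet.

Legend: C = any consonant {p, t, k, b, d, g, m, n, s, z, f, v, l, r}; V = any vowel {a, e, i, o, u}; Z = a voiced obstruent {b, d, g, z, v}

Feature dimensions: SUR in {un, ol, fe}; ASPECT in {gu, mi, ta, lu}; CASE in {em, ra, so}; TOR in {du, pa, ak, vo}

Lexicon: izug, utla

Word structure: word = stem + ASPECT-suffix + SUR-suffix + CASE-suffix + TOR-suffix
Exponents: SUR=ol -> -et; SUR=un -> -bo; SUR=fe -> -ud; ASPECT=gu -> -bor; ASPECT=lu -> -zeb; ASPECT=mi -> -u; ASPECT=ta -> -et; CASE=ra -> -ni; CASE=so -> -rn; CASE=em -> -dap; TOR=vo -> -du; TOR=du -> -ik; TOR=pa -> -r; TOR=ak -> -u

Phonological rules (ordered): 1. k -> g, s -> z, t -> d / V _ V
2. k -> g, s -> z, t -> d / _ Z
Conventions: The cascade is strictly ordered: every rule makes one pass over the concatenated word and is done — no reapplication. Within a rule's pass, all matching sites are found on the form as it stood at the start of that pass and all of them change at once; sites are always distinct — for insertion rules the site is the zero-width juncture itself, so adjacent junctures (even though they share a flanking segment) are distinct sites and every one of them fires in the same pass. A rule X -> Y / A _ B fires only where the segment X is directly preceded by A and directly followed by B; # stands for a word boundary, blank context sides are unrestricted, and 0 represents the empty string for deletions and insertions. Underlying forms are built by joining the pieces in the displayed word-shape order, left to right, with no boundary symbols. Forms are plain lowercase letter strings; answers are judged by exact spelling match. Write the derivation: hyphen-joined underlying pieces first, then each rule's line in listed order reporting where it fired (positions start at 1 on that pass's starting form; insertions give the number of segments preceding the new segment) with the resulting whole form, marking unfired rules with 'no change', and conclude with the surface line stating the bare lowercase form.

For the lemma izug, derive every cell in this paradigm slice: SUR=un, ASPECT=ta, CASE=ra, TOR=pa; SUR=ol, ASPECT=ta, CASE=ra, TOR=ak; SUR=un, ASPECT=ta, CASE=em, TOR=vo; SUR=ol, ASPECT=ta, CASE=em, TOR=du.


cell SUR=un, ASPECT=ta, CASE=ra, TOR=pa:
underlying: izug-et-bo-ni-r
1. k -> g, s -> z, t -> d / V _ V: no change
2. k -> g, s -> z, t -> d / _ Z: fires at position(s) 6: izugedbonir
surface: izugedbonir

cell SUR=ol, ASPECT=ta, CASE=ra, TOR=ak:
underlying: izug-et-et-ni-u
1. k -> g, s -> z, t -> d / V _ V: fires at position(s) 6: izugedetniu
2. k -> g, s -> z, t -> d / _ Z: no change
surface: izugedetniu

cell SUR=un, ASPECT=ta, CASE=em, TOR=vo:
underlying: izug-et-bo-dap-du
1. k -> g, s -> z, t -> d / V _ V: no change
2. k -> g, s -> z, t -> d / _ Z: fires at position(s) 6: izugedbodapdu
surface: izugedbodapdu

cell SUR=ol, ASPECT=ta, CASE=em, TOR=du:
underlying: izug-et-et-dap-ik
1. k -> g, s -> z, t -> d / V _ V: fires at position(s) 6: izugedetdapik
2. k -> g, s -> z, t -> d / _ Z: fires at position(s) 8: izugededdapik
surface: izugededdapik


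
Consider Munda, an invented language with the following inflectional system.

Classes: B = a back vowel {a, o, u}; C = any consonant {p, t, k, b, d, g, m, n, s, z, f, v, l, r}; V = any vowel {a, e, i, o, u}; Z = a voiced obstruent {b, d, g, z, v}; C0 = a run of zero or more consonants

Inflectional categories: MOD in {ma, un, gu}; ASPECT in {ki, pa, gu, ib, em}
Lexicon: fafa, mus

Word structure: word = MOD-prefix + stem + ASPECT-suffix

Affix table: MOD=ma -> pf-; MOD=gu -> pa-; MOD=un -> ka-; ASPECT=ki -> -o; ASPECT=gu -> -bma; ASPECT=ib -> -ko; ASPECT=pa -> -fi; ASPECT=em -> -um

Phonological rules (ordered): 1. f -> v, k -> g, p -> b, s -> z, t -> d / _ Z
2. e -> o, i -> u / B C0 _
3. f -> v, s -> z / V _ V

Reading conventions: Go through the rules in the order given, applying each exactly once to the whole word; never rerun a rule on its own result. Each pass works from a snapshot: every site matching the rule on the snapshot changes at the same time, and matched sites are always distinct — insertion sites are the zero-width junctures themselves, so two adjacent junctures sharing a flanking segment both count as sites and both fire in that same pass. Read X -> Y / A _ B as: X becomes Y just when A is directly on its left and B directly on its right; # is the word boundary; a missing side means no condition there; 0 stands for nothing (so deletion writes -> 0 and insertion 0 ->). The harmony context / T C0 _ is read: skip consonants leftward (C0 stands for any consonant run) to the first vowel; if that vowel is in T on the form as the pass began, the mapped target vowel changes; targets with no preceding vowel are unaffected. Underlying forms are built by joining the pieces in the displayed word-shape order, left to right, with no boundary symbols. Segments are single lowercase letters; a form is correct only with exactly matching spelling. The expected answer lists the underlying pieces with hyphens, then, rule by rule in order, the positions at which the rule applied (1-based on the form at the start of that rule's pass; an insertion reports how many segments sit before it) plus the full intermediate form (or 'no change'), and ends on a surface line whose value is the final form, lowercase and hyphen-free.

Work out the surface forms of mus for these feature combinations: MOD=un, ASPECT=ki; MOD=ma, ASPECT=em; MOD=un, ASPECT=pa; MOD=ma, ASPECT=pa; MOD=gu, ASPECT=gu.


cell MOD=un, ASPECT=ki:
underlying: ka-mus-o
1. f -> v, k -> g, p -> b, s -> z, t -> d / _ Z: no change
2. e -> o, i -> u / B C0 _: no change
3. f -> v, s -> z / V _ V: fires at position(s) 5: kamuzo
surface: kamuzo

cell MOD=ma, ASPECT=em:
underlying: pf-mus-um
1. f -> v, k -> g, p -> b, s -> z, t -> d / _ Z: no change
2. e -> o, i -> u / B C0 _: no change
3. f -> v, s -> z / V _ V: fires at position(s) 5: pfmuzum
surface: pfmuzum

cell MOD=un, ASPECT=pa:
underlying: ka-mus-fi
1. f -> v, k -> g, p -> b, s -> z, t -> d / _ Z: no change
2. e -> o, i -> u / B C0 _: fires at position(s) 7: kamusfu
3. f -> v, s -> z / V _ V: no change
surface: kamusfu

cell MOD=ma, ASPECT=pa:
underlying: pf-mus-fi
1. f -> v, k -> g, p -> b, s -> z, t -> d / _ Z: no change
2. e -> o, i -> u / B C0 _: fires at position(s) 7: pfmusfu
3. f -> v, s -> z / V _ V: no change
surface: pfmusfu

cell MOD=gu, ASPECT=gu:
underlying: pa-mus-bma
1. f -> v, k -> g, p -> b, s -> z, t -> d / _ Z: fires at position(s) 5: pamuzbma
2. e -> o, i -> u / B C0 _: no change
3. f -> v, s -> z / V _ V: no change
surface: pamuzbma


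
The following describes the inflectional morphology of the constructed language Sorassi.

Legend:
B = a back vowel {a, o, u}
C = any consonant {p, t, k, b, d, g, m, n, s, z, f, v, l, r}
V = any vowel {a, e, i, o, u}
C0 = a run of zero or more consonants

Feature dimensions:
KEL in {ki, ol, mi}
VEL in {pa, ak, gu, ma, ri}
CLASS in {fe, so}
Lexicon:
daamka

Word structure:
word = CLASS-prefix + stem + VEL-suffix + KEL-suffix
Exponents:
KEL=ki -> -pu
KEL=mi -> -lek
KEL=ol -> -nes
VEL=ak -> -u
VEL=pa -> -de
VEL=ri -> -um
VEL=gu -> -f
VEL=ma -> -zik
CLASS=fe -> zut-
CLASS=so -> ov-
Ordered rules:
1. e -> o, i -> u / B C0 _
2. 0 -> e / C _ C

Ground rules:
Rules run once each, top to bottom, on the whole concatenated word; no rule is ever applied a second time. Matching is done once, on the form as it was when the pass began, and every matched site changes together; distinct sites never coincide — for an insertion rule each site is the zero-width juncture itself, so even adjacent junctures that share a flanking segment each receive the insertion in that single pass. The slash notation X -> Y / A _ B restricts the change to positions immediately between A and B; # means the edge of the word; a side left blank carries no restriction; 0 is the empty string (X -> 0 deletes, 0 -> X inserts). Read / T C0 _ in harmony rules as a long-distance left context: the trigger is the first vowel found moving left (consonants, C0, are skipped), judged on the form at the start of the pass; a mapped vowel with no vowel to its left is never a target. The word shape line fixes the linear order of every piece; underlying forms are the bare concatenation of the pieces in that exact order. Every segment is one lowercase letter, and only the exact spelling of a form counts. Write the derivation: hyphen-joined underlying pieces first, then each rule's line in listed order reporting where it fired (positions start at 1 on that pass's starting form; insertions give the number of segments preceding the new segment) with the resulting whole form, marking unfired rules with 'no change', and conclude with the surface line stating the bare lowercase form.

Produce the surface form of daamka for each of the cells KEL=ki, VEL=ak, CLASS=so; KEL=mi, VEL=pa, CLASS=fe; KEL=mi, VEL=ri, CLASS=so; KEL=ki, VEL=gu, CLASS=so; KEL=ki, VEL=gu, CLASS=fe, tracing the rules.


cell KEL=ki, VEL=ak, CLASS=so:
underlying: ov-daamka-u-pu
1. e -> o, i -> u / B C0 _: no change
2. 0 -> e / C _ C: inserts after position(s) 2, 6: ovedaamekaupu
surface: ovedaamekaupu

cell KEL=mi, VEL=pa, CLASS=fe:
underlying: zut-daamka-de-lek
1. e -> o, i -> u / B C0 _: fires at position(s) 11: zutdaamkadolek
2. 0 -> e / C _ C: inserts after position(s) 3, 7: zutedaamekadolek
surface: zutedaamekadolek

cell KEL=mi, VEL=ri, CLASS=so:
underlying: ov-daamka-um-lek
1. e -> o, i -> u / B C0 _: fires at position(s) 12: ovdaamkaumlok
2. 0 -> e / C _ C: inserts after position(s) 2, 6, 10: ovedaamekaumelok
surface: ovedaamekaumelok

cell KEL=ki, VEL=gu, CLASS=so:
underlying: ov-daamka-f-pu
1. e -> o, i -> u / B C0 _: no change
2. 0 -> e / C _ C: inserts after position(s) 2, 6, 9: ovedaamekafepu
surface: ovedaamekafepu

cell KEL=ki, VEL=gu, CLASS=fe:
underlying: zut-daamka-f-pu
1. e -> o, i -> u / B C0 _: no change
2. 0 -> e / C _ C: inserts after position(s) 3, 7, 10: zutedaamekafepu
surface: zutedaamekafepu


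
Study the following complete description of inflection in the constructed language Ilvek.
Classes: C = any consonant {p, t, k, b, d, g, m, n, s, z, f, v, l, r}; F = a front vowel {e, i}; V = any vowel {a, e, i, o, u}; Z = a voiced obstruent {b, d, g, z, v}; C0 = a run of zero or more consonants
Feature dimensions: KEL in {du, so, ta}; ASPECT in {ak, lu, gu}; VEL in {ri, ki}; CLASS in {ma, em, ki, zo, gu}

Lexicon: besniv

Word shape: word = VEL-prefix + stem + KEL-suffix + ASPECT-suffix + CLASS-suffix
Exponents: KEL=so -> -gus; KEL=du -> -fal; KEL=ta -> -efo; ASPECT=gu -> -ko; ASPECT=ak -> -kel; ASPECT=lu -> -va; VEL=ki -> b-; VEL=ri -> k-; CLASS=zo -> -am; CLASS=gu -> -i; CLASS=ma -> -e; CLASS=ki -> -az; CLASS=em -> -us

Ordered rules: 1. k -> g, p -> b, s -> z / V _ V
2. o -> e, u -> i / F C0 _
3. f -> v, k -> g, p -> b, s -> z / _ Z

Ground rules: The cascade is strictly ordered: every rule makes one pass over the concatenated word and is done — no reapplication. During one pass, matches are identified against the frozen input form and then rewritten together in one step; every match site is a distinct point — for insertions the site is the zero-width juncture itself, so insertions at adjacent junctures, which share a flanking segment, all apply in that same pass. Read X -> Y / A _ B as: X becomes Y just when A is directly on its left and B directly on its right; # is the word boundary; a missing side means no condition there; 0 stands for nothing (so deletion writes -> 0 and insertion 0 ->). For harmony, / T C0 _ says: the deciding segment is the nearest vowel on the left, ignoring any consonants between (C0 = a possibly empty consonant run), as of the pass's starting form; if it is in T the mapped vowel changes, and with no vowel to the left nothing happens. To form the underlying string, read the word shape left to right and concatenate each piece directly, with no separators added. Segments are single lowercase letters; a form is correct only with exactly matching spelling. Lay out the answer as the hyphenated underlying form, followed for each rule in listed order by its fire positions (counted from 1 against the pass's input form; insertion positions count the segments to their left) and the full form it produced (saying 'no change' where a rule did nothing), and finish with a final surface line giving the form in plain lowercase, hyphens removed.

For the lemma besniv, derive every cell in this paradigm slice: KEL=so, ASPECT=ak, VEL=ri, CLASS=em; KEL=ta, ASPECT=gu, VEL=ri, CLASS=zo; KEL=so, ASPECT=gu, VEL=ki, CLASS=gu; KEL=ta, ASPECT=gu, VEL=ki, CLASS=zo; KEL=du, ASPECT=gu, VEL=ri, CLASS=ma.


cell KEL=so, ASPECT=ak, VEL=ri, CLASS=em:
underlying: k-besniv-gus-kel-us
1. k -> g, p -> b, s -> z / V _ V: no change
2. o -> e, u -> i / F C0 _: fires at position(s) 9, 14: kbesnivgiskelis
3. f -> v, k -> g, p -> b, s -> z / _ Z: fires at position(s) 1: gbesnivgiskelis
surface: gbesnivgiskelis

cell KEL=ta, ASPECT=gu, VEL=ri, CLASS=zo:
underlying: k-besniv-efo-ko-am
1. k -> g, p -> b, s -> z / V _ V: fires at position(s) 11: kbesnivefogoam
2. o -> e, u -> i / F C0 _: fires at position(s) 10: kbesnivefegoam
3. f -> v, k -> g, p -> b, s -> z / _ Z: fires at position(s) 1: gbesnivefegoam
surface: gbesnivefegoam

cell KEL=so, ASPECT=gu, VEL=ki, CLASS=gu:
underlying: b-besniv-gus-ko-i
1. k -> g, p -> b, s -> z / V _ V: no change
2. o -> e, u -> i / F C0 _: fires at position(s) 9: bbesnivgiskoi
3. f -> v, k -> g, p -> b, s -> z / _ Z: no change
surface: bbesnivgiskoi

cell KEL=ta, ASPECT=gu, VEL=ki, CLASS=zo:
underlying: b-besniv-efo-ko-am
1. k -> g, p -> b, s -> z / V _ V: fires at position(s) 11: bbesnivefogoam
2. o -> e, u -> i / F C0 _: fires at position(s) 10: bbesnivefegoam
3. f -> v, k -> g, p -> b, s -> z / _ Z: no change
surface: bbesnivefegoam

cell KEL=du, ASPECT=gu, VEL=ri, CLASS=ma:
underlying: k-besniv-fal-ko-e
1. k -> g, p -> b, s -> z / V _ V: no change
2. o -> e, u -> i / F C0 _: no change
3. f -> v, k -> g, p -> b, s -> z / _ Z: fires at position(s) 1: gbesnivfalkoe
surface: gbesnivfalkoe


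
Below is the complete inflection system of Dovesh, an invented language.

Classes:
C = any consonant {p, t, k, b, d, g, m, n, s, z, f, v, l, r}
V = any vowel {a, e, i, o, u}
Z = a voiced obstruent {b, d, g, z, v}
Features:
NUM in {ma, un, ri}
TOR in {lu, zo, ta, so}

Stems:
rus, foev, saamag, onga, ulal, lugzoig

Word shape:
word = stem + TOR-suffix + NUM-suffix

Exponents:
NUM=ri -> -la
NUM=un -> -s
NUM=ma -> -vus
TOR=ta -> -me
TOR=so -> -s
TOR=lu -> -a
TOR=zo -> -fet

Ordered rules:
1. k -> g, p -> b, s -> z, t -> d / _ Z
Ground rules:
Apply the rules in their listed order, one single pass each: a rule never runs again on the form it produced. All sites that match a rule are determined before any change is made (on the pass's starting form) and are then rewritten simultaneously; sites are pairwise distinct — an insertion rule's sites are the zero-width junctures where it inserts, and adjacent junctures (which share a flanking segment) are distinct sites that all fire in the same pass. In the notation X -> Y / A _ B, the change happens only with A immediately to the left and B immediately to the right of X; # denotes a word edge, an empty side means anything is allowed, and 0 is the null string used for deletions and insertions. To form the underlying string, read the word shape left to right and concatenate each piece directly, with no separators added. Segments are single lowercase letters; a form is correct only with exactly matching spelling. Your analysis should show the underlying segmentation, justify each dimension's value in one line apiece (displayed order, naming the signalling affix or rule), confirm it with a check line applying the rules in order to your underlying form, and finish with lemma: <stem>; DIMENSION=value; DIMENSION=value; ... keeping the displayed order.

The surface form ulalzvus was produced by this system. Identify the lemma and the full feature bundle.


underlying: ulal-s-vus
NUM=ma - signalled by the affix -vus
TOR=so - signalled by the affix -s
check: ulalsvus -> ulalzvus
lemma: ulal; NUM=ma; TOR=so


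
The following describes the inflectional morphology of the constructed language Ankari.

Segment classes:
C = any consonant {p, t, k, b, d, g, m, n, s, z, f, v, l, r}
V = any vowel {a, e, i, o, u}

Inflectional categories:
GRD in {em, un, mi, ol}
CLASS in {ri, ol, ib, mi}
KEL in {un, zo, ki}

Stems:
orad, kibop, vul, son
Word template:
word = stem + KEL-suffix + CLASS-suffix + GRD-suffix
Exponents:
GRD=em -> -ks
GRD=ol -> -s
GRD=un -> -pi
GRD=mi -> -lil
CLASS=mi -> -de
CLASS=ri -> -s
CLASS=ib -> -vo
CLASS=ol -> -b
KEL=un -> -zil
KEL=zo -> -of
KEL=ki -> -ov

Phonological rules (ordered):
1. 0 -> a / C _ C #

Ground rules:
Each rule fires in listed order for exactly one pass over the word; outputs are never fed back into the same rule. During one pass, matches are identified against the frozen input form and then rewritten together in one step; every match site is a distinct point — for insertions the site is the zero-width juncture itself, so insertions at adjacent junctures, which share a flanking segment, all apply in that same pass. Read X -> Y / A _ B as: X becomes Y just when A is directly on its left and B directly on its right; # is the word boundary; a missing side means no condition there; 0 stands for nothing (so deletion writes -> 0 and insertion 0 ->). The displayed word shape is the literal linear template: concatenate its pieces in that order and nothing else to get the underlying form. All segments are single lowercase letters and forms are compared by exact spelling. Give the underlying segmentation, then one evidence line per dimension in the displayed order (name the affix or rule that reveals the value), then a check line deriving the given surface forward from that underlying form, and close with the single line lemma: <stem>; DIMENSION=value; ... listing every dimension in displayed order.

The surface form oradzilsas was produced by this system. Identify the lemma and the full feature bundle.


underlying: orad-zil-s-s
GRD=ol - signalled by the affix -s
CLASS=ri - signalled by the affix -s
KEL=un - signalled by the affix -zil
check: oradzilss -> oradzilsas
lemma: orad; GRD=ol; CLASS=ri; KEL=un


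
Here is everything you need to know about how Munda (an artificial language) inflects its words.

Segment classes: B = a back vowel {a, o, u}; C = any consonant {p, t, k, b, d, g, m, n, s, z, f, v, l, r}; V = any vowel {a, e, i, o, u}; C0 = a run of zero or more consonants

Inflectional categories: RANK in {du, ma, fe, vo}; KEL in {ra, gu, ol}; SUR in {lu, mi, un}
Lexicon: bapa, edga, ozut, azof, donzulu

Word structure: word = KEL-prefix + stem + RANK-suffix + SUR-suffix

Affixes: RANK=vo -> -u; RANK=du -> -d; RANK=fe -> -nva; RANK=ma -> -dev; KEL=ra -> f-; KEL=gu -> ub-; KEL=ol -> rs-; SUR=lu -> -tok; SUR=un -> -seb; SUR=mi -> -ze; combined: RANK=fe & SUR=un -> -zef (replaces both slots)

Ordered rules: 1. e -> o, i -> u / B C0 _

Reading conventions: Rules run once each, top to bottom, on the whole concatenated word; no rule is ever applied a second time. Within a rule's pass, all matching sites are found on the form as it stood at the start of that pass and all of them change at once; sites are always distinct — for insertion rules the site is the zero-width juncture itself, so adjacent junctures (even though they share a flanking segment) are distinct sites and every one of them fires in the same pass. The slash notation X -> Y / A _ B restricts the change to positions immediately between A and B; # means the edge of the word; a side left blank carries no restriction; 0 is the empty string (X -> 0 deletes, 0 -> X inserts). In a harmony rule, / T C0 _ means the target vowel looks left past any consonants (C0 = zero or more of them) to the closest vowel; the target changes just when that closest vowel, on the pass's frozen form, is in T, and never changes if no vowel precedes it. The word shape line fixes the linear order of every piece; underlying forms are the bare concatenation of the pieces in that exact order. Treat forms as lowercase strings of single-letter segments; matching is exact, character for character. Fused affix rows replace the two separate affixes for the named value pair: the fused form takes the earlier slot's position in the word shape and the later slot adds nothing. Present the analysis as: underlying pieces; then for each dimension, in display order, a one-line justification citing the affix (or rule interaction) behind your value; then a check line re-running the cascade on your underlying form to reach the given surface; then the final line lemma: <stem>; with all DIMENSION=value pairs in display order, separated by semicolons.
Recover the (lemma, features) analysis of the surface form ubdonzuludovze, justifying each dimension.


underlying: ub-donzulu-dev-ze
RANK=ma - signalled by the affix -dev
KEL=gu - signalled by the affix ub-
SUR=mi - signalled by the affix -ze
check: ubdonzuludevze -> ubdonzuludovze
lemma: donzulu; RANK=ma; KEL=gu; SUR=mi


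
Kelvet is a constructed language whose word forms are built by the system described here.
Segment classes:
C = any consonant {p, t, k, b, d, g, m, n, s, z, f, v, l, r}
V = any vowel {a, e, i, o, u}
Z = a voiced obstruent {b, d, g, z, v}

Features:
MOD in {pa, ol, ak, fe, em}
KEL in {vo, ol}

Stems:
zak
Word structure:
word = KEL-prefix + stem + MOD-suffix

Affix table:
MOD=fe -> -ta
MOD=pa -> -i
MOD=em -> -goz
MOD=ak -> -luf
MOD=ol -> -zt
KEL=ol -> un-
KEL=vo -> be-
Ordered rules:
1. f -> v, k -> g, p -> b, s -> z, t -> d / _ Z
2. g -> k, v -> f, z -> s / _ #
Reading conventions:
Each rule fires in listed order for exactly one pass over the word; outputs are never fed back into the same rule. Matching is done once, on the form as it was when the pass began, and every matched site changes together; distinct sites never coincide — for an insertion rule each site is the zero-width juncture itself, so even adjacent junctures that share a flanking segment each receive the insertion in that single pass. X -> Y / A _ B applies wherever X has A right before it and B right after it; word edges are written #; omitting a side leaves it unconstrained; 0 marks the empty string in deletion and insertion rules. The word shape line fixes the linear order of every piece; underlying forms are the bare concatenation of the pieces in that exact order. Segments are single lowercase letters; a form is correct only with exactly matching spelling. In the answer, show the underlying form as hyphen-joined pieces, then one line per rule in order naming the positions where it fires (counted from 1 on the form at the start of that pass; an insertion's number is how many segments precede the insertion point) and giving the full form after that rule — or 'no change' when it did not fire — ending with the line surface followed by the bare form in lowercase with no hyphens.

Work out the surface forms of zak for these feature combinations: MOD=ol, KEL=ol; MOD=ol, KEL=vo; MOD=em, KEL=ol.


cell MOD=ol, KEL=ol:
underlying: un-zak-zt
1. f -> v, k -> g, p -> b, s -> z, t -> d / _ Z: fires at position(s) 5: unzagzt
2. g -> k, v -> f, z -> s / _ #: no change
surface: unzagzt

cell MOD=ol, KEL=vo:
underlying: be-zak-zt
1. f -> v, k -> g, p -> b, s -> z, t -> d / _ Z: fires at position(s) 5: bezagzt
2. g -> k, v -> f, z -> s / _ #: no change
surface: bezagzt

cell MOD=em, KEL=ol:
underlying: un-zak-goz
1. f -> v, k -> g, p -> b, s -> z, t -> d / _ Z: fires at position(s) 5: unzaggoz
2. g -> k, v -> f, z -> s / _ #: fires at position(s) 8: unzaggos
surface: unzaggos


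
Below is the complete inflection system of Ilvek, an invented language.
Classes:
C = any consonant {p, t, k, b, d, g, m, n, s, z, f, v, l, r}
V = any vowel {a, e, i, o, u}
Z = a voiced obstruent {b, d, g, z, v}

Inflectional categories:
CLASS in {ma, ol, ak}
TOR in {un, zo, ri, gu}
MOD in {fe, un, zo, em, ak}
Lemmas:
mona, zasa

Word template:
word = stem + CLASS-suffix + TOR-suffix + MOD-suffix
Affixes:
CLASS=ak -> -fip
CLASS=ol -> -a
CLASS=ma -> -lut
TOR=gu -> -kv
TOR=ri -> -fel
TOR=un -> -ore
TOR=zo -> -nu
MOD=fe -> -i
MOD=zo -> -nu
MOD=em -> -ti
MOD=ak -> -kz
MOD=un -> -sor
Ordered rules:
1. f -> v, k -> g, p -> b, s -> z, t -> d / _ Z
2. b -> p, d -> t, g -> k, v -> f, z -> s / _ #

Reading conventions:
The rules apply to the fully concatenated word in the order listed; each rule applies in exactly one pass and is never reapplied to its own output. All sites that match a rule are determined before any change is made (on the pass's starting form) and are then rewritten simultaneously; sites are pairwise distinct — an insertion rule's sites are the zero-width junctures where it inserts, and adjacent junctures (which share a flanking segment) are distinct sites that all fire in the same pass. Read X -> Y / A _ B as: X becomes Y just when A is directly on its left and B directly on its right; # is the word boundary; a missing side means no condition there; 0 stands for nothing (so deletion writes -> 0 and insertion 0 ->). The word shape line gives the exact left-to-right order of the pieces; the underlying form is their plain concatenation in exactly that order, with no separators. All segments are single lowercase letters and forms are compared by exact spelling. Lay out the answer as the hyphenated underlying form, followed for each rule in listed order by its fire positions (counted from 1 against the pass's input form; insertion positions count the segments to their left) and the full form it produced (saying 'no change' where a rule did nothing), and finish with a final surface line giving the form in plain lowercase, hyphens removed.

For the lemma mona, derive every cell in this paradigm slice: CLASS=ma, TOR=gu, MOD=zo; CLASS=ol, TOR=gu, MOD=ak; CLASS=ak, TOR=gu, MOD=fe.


cell CLASS=ma, TOR=gu, MOD=zo:
underlying: mona-lut-kv-nu
1. f -> v, k -> g, p -> b, s -> z, t -> d / _ Z: fires at position(s) 8: monalutgvnu
2. b -> p, d -> t, g -> k, v -> f, z -> s / _ #: no change
surface: monalutgvnu

cell CLASS=ol, TOR=gu, MOD=ak:
underlying: mona-a-kv-kz
1. f -> v, k -> g, p -> b, s -> z, t -> d / _ Z: fires at position(s) 6, 8: monaagvgz
2. b -> p, d -> t, g -> k, v -> f, z -> s / _ #: fires at position(s) 9: monaagvgs
surface: monaagvgs

cell CLASS=ak, TOR=gu, MOD=fe:
underlying: mona-fip-kv-i
1. f -> v, k -> g, p -> b, s -> z, t -> d / _ Z: fires at position(s) 8: monafipgvi
2. b -> p, d -> t, g -> k, v -> f, z -> s / _ #: no change
surface: monafipgvi


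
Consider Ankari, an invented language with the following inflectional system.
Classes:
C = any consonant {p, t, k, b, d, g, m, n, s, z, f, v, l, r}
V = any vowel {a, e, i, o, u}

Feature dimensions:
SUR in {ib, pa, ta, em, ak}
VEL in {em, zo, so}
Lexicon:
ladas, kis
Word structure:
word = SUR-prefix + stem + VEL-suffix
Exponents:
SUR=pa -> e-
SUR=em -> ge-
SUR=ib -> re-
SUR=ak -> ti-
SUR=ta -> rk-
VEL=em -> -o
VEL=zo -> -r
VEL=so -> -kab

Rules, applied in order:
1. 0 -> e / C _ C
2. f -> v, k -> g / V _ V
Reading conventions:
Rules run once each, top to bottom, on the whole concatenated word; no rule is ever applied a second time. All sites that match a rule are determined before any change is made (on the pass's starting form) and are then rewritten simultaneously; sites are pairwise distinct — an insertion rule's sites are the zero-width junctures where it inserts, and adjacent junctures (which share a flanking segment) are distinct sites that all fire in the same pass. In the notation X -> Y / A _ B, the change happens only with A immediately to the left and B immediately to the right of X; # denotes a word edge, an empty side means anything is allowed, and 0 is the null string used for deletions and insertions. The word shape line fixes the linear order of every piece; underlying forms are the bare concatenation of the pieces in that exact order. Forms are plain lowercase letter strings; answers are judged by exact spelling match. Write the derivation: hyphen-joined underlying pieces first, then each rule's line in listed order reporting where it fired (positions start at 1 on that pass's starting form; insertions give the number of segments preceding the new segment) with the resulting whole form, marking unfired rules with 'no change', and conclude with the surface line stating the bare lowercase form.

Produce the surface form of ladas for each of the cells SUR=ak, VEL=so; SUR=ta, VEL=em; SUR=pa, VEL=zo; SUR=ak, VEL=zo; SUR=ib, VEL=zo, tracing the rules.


cell SUR=ak, VEL=so:
underlying: ti-ladas-kab
1. 0 -> e / C _ C: inserts after position(s) 7: tiladasekab
2. f -> v, k -> g / V _ V: fires at position(s) 9: tiladasegab
surface: tiladasegab

cell SUR=ta, VEL=em:
underlying: rk-ladas-o
1. 0 -> e / C _ C: inserts after position(s) 1, 2: rekeladaso
2. f -> v, k -> g / V _ V: fires at position(s) 3: regeladaso
surface: regeladaso

cell SUR=pa, VEL=zo:
underlying: e-ladas-r
1. 0 -> e / C _ C: inserts after position(s) 6: eladaser
2. f -> v, k -> g / V _ V: no change
surface: eladaser

cell SUR=ak, VEL=zo:
underlying: ti-ladas-r
1. 0 -> e / C _ C: inserts after position(s) 7: tiladaser
2. f -> v, k -> g / V _ V: no change
surface: tiladaser

cell SUR=ib, VEL=zo:
underlying: re-ladas-r
1. 0 -> e / C _ C: inserts after position(s) 7: reladaser
2. f -> v, k -> g / V _ V: no change
surface: reladaser
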